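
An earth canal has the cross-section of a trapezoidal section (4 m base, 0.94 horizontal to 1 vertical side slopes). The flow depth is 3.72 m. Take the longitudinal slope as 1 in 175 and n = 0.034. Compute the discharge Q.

With bottom width b = 4 m and side slope z = 0.94: A = (b + zy)y = (4 + 0.94×3.72)×3.72 = 27.89 m²; P = b + 2y√(1+z²) = 4 + 2×3.72×1.372 = 14.21 m.
Hydraulic radius R = A/P = 27.89/14.21 = 1.962 m.
Manning's equation: Q = (1/n) A R^(2/3) S^(1/2) = (1/0.034) × 27.89 × 1.962^(2/3) × 0.005714^(1/2) = 97.2 m³/s.

Q = 97.2 m³/s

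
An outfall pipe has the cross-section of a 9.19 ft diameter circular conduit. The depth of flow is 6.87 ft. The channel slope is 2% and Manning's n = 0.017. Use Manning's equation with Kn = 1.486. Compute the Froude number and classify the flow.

For a circular section of diameter D = 9.19 ft at depth y = 6.87 ft, the central angle is θ = 2 arccos(1 − 2y/D) = 4.178 rad. Then A = (D²/8)(θ − sin θ) = 53.18 ft² and P = Dθ/2 = 19.2 ft.
Hydraulic radius R = A/P = 53.18/19.2 = 2.771 ft.
V = (1.486/n) R^(2/3) √S = (1.486/0.017) × 2.771^(2/3) × √0.02 = 24.39 ft/s. Hydraulic depth D_h = A/T = 53.18/7.985 = 6.661 ft.
Froude number Fr = V/√(g·D_h) = 24.39/√(32.2×6.661) = 1.67, which is greater than 1, so the flow is supercritical.

supercritical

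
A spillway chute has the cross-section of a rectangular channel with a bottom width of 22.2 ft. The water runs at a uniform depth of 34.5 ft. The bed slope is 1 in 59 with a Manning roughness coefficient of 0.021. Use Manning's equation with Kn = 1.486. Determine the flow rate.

Flow area A = b·y = 22.2 × 34.5 = 765.9 ft². Wetted perimeter P = b + 2y = 22.2 + 2×34.5 = 91.2 ft.
Hydraulic radius R = A/P = 765.9/91.2 = 8.398 ft.
Manning's equation: Q = (1.486/n) A R^(2/3) S^(1/2) = (1.486/0.021) × 765.9 × 8.398^(2/3) × 0.01695^(1/2) = 29200 ft³/s.

Q = 29200 ft³/s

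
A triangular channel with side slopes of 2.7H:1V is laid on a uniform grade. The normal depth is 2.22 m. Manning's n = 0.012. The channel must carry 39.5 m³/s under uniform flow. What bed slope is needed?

For a triangular section with side slope z = 2.7: A = zy² = 2.7×2.22² = 13.31 m²; P = 2y√(1+z²) = 2×2.22×2.879 = 12.78 m.
Hydraulic radius R = A/P = 13.31/12.78 = 1.041 m.
From Manning's equation, S = [nQ / (1 A R^(2/3))]² = [0.012 × 39.5 / (1 × 13.31 × 1.041^(2/3))]² = 0.0012.

S = 0.0012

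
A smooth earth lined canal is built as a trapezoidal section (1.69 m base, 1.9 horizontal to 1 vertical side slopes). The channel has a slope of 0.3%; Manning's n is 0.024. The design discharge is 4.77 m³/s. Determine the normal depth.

Manning's equation rearranged: A R^(2/3) = nQ / (1·√S) = 0.024 × 4.77 / (√0.003) = 2.09.
At y = 0.767 m: A R^(2/3) = 1.489 — too small.
At y = 0.907 m: A R^(2/3) = 2.089 — ≈ 2.09.

y_n = 0.907 m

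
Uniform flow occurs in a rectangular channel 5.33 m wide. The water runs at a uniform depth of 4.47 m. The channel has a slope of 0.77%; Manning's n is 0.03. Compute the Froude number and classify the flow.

Flow area A = b·y = 5.33 × 4.47 = 23.83 m². Wetted perimeter P = b + 2y = 5.33 + 2×4.47 = 14.27 m.
Hydraulic radius R = A/P = 23.83/14.27 = 1.67 m.
V = (1/n) R^(2/3) √S = (1/0.03) × 1.67^(2/3) × √0.0077 = 4.117 m/s. Hydraulic depth D_h = A/T = 23.83/5.33 = 4.47 m.
Froude number Fr = V/√(g·D_h) = 4.117/√(9.81×4.47) = 0.622, which is less than 1, so the flow is subcritical.

subcritical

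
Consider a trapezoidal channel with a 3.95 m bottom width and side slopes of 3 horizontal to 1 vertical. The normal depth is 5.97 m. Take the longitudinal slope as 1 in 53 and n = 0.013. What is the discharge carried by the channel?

Q = 2950 m³/s

With bottom width b = 3.95 m and side slope z = 3: A = (b + zy)y = (3.95 + 3×5.97)×5.97 = 130.5 m²; P = b + 2y√(1+z²) = 3.95 + 2×5.97×3.162 = 41.71 m.
Hydraulic radius R = A/P = 130.5/41.71 = 3.129 m.
Manning's equation: Q = (1/n) A R^(2/3) S^(1/2) = (1/0.013) × 130.5 × 3.129^(2/3) × 0.01887^(1/2) = 2950 m³/s.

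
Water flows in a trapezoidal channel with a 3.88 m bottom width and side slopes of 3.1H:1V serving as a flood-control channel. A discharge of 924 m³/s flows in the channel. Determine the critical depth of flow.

y_c = 6.51 m

At critical depth, Q² T / (g A³) = 1, i.e. A³/T = Q²/g = 924²/9.81 = 87030.
At y = 7.71 m: A³/T = 190100 — high.
At y = 4.51 m: A³/T = 16420 — low.
At y = 6.51 m: A³/T = 86870 — close enough.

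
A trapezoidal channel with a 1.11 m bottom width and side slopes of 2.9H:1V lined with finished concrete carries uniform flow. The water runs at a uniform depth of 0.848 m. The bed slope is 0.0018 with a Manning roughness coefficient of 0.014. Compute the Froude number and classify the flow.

With bottom width b = 1.11 m and side slope z = 2.9: A = (b + zy)y = (1.11 + 2.9×0.848)×0.848 = 3.027 m²; P = b + 2y√(1+z²) = 1.11 + 2×0.848×3.068 = 6.313 m.
Hydraulic radius R = A/P = 3.027/6.313 = 0.4795 m.
V = (1/n) R^(2/3) √S = (1/0.014) × 0.4795^(2/3) × √0.0018 = 1.856 m/s. Hydraulic depth D_h = A/T = 3.027/6.028 = 0.5021 m.
Froude number Fr = V/√(g·D_h) = 1.856/√(9.81×0.5021) = 0.836, which is less than 1, so the flow is subcritical.

subcritical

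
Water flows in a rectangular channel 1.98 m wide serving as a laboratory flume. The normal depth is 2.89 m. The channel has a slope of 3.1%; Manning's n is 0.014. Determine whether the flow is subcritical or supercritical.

Flow area A = b·y = 1.98 × 2.89 = 5.722 m². Wetted perimeter P = b + 2y = 1.98 + 2×2.89 = 7.76 m.
Hydraulic radius R = A/P = 5.722/7.76 = 0.7374 m.
V = (1/n) R^(2/3) √S = (1/0.014) × 0.7374^(2/3) × √0.031 = 10.26 m/s. Hydraulic depth D_h = A/T = 5.722/1.98 = 2.89 m.
Froude number Fr = V/√(g·D_h) = 10.26/√(9.81×2.89) = 1.93, which is greater than 1, so the flow is supercritical.

supercritical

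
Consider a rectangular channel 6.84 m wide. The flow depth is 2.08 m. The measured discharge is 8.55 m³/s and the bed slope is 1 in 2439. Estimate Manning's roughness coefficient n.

n = 0.04

Flow area A = b·y = 6.84 × 2.08 = 14.23 m². Wetted perimeter P = b + 2y = 6.84 + 2×2.08 = 11 m.
Hydraulic radius R = A/P = 14.23/11 = 1.293 m.
Rearranging Manning's equation: n = (1/Q) A R^(2/3) S^(1/2) = (1/8.55) × 14.23 × 1.293^(2/3) × √0.00041 = 0.04.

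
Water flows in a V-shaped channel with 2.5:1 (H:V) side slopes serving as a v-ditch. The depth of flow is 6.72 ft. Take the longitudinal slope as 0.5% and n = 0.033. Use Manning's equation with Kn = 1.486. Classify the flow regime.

subcritical

For a triangular section with side slope z = 2.5: A = zy² = 2.5×6.72² = 112.9 ft²; P = 2y√(1+z²) = 2×6.72×2.693 = 36.19 ft.
Hydraulic radius R = A/P = 112.9/36.19 = 3.12 ft.
V = (1.486/n) R^(2/3) √S = (1.486/0.033) × 3.12^(2/3) × √0.005 = 6.798 ft/s. Hydraulic depth D_h = A/T = 112.9/33.6 = 3.36 ft.
Froude number Fr = V/√(g·D_h) = 6.798/√(32.2×3.36) = 0.654, which is less than 1, so the flow is subcritical.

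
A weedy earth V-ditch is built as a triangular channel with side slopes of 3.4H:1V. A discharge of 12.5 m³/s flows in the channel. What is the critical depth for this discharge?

At critical depth, Q² T / (g A³) = 1, i.e. A³/T = Q²/g = 12.5²/9.81 = 15.93.
At y = 1.4 m: A³/T = 31.09 — high.
At y = 1.07 m: A³/T = 8.107 — low.
At y = 1.22 m: A³/T = 15.62 — ≈ 15.93.

y_c = 1.22 m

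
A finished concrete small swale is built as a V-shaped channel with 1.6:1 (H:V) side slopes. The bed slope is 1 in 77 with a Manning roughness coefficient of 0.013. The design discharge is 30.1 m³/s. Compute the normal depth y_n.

Manning's equation rearranged: A R^(2/3) = nQ / (1·√S) = 0.013 × 30.1 / (√0.01299) = 3.434.
Try y = 1.88 m: A R^(2/3) = 4.862 — high.
Try y = 1.25 m: A R^(2/3) = 1.637 — low.
Try y = 1.65 m: A R^(2/3) = 3.433 — matches.

y_n = 1.65 m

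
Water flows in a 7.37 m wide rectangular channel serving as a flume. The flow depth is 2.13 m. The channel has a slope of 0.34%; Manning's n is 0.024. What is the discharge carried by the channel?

Flow area A = b·y = 7.37 × 2.13 = 15.7 m². Wetted perimeter P = b + 2y = 7.37 + 2×2.13 = 11.63 m.
Hydraulic radius R = A/P = 15.7/11.63 = 1.35 m.
Manning's equation: Q = (1/n) A R^(2/3) S^(1/2) = (1/0.024) × 15.7 × 1.35^(2/3) × 0.0034^(1/2) = 46.6 m³/s.

Q = 46.6 m³/s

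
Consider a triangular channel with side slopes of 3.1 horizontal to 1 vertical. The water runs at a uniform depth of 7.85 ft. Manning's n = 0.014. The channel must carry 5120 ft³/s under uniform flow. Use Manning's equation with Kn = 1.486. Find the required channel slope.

S = 0.011

For a triangular section with side slope z = 3.1: A = zy² = 3.1×7.85² = 191 ft²; P = 2y√(1+z²) = 2×7.85×3.257 = 51.14 ft.
Hydraulic radius R = A/P = 191/51.14 = 3.735 ft.
From Manning's equation, S = [nQ / (1.486 A R^(2/3))]² = [0.014 × 5120 / (1.486 × 191 × 3.735^(2/3))]² = 0.011.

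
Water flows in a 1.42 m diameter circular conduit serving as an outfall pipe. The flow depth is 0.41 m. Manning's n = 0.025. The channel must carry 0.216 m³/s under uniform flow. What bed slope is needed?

S = 0.0014

For a circular section of diameter D = 1.42 m at depth y = 0.41 m, the central angle is θ = 2 arccos(1 − 2y/D) = 2.269 rad. Then A = (D²/8)(θ − sin θ) = 0.3789 m² and P = Dθ/2 = 1.611 m.
Hydraulic radius R = A/P = 0.3789/1.611 = 0.2352 m.
From Manning's equation, S = [nQ / (1 A R^(2/3))]² = [0.025 × 0.216 / (1 × 0.3789 × 0.2352^(2/3))]² = 0.0014.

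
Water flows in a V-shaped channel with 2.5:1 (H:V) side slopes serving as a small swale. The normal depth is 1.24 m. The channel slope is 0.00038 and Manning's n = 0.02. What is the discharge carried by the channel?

For a triangular section with side slope z = 2.5: A = zy² = 2.5×1.24² = 3.844 m²; P = 2y√(1+z²) = 2×1.24×2.693 = 6.678 m.
Hydraulic radius R = A/P = 3.844/6.678 = 0.5757 m.
Manning's equation: Q = (1/n) A R^(2/3) S^(1/2) = (1/0.02) × 3.844 × 0.5757^(2/3) × 0.00038^(1/2) = 2.59 m³/s.

Q = 2.59 m³/s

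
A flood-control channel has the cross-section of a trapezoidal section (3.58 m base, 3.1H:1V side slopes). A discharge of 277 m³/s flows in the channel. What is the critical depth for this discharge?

y_c = 3.86 m

At critical depth, Q² T / (g A³) = 1, i.e. A³/T = Q²/g = 277²/9.81 = 7822.
At y = 3 m: A³/T = 2601 — low.
At y = 4.3 m: A³/T = 12710 — high.
At y = 3.86 m: A³/T = 7854 — ≈ 7822.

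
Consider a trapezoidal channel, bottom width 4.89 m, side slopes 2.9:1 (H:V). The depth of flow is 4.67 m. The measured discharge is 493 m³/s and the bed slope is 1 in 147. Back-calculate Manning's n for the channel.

With bottom width b = 4.89 m and side slope z = 2.9: A = (b + zy)y = (4.89 + 2.9×4.67)×4.67 = 86.08 m²; P = b + 2y√(1+z²) = 4.89 + 2×4.67×3.068 = 33.54 m.
Hydraulic radius R = A/P = 86.08/33.54 = 2.566 m.
Rearranging Manning's equation: n = (1/Q) A R^(2/3) S^(1/2) = (1/493) × 86.08 × 2.566^(2/3) × √0.006803 = 0.027.

n = 0.027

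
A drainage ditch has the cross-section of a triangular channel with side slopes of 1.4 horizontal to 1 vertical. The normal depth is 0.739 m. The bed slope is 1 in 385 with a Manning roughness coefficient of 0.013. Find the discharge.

Q = 1.35 m³/s

For a triangular section with side slope z = 1.4: A = zy² = 1.4×0.739² = 0.7646 m²; P = 2y√(1+z²) = 2×0.739×1.72 = 2.543 m.
Hydraulic radius R = A/P = 0.7646/2.543 = 0.3007 m.
Manning's equation: Q = (1/n) A R^(2/3) S^(1/2) = (1/0.013) × 0.7646 × 0.3007^(2/3) × 0.002597^(1/2) = 1.35 m³/s.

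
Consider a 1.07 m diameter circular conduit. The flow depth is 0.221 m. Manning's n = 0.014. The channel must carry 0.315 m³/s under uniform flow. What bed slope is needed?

For a circular section of diameter D = 1.07 m at depth y = 0.221 m, the central angle is θ = 2 arccos(1 − 2y/D) = 1.887 rad. Then A = (D²/8)(θ − sin θ) = 0.1341 m² and P = Dθ/2 = 1.01 m.
Hydraulic radius R = A/P = 0.1341/1.01 = 0.1328 m.
From Manning's equation, S = [nQ / (1 A R^(2/3))]² = [0.014 × 0.315 / (1 × 0.1341 × 0.1328^(2/3))]² = 0.016.

S = 0.016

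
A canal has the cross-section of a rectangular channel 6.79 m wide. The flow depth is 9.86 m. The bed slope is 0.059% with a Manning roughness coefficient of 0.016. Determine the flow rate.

Flow area A = b·y = 6.79 × 9.86 = 66.95 m². Wetted perimeter P = b + 2y = 6.79 + 2×9.86 = 26.51 m.
Hydraulic radius R = A/P = 66.95/26.51 = 2.525 m.
Manning's equation: Q = (1/n) A R^(2/3) S^(1/2) = (1/0.016) × 66.95 × 2.525^(2/3) × 0.00059^(1/2) = 188 m³/s.

Q = 188 m³/s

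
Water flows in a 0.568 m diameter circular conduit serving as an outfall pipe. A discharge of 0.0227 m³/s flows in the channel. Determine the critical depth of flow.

At critical depth, Q² T / (g A³) = 1, i.e. A³/T = Q²/g = 0.0227²/9.81 = 0.00005253.
Try y = 0.0795 m: A³/T = 0.00002541 — short.
Try y = 0.12 m: A³/T = 0.0001281 — over.
Try y = 0.0956 m: A³/T = 0.00005251 — matches.

y_c = 0.0956 m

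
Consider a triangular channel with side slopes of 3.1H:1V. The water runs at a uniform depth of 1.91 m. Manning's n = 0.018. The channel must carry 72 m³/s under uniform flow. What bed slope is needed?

For a triangular section with side slope z = 3.1: A = zy² = 3.1×1.91² = 11.31 m²; P = 2y√(1+z²) = 2×1.91×3.257 = 12.44 m.
Hydraulic radius R = A/P = 11.31/12.44 = 0.9089 m.
From Manning's equation, S = [nQ / (1 A R^(2/3))]² = [0.018 × 72 / (1 × 11.31 × 0.9089^(2/3))]² = 0.0149.

S = 0.0149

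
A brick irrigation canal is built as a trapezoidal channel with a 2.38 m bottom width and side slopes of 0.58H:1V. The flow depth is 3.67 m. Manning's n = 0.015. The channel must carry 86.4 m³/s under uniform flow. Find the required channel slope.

S = 0.0035

With bottom width b = 2.38 m and side slope z = 0.58: A = (b + zy)y = (2.38 + 0.58×3.67)×3.67 = 16.55 m²; P = b + 2y√(1+z²) = 2.38 + 2×3.67×1.156 = 10.87 m.
Hydraulic radius R = A/P = 16.55/10.87 = 1.523 m.
From Manning's equation, S = [nQ / (1 A R^(2/3))]² = [0.015 × 86.4 / (1 × 16.55 × 1.523^(2/3))]² = 0.0035.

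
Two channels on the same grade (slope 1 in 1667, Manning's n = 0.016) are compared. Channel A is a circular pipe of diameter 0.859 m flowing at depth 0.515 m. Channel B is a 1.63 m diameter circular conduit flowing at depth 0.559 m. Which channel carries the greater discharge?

Channel A: For a circular section of diameter D = 0.859 m at depth y = 0.515 m, the central angle is θ = 2 arccos(1 − 2y/D) = 3.542 rad. Then A = (D²/8)(θ − sin θ) = 0.3627 m² and P = Dθ/2 = 1.521 m. Hydraulic radius R = A/P = 0.3627/1.521 = 0.2384 m. Q_A = (1/0.016)·0.3627·0.2384^(2/3)·√0.0005999 = 0.2135 m³/s.
Channel B: For a circular section of diameter D = 1.63 m at depth y = 0.559 m, the central angle is θ = 2 arccos(1 − 2y/D) = 2.503 rad. Then A = (D²/8)(θ − sin θ) = 0.633 m² and P = Dθ/2 = 2.04 m. Hydraulic radius R = A/P = 0.633/2.04 = 0.3104 m. Q_B = (1/0.016)·0.633·0.3104^(2/3)·√0.0005999 = 0.4442 m³/s.
Q_A = 0.2135 m³/s vs Q_B = 0.4442 m³/s, so channel B carries more.

channel B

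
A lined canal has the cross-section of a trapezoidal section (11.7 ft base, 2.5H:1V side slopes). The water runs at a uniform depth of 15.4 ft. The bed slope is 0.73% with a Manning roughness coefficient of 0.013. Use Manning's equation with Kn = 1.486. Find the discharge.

Q = 30600 ft³/s

With bottom width b = 11.7 ft and side slope z = 2.5: A = (b + zy)y = (11.7 + 2.5×15.4)×15.4 = 773.1 ft²; P = b + 2y√(1+z²) = 11.7 + 2×15.4×2.693 = 94.63 ft.
Hydraulic radius R = A/P = 773.1/94.63 = 8.169 ft.
Manning's equation: Q = (1.486/n) A R^(2/3) S^(1/2) = (1.486/0.013) × 773.1 × 8.169^(2/3) × 0.0073^(1/2) = 30600 ft³/s.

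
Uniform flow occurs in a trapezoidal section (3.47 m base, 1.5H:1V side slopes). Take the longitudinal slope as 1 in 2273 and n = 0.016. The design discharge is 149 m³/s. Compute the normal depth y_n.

Manning's equation rearranged: A R^(2/3) = nQ / (1·√S) = 0.016 × 149 / (√0.0004399) = 113.7.
At y = 3.92 m: A R^(2/3) = 59.76 — low.
At y = 5.76 m: A R^(2/3) = 141.1 — high.
At y = 5.24 m: A R^(2/3) = 113.8 — matches.

y_n = 5.24 m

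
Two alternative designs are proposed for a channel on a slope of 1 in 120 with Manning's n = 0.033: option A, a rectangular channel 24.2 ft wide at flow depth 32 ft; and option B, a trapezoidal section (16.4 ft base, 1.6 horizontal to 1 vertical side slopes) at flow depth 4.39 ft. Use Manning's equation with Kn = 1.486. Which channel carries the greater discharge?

channel A

Channel A: Flow area A = b·y = 24.2 × 32 = 774.4 ft². Wetted perimeter P = b + 2y = 24.2 + 2×32 = 88.2 ft. Hydraulic radius R = A/P = 774.4/88.2 = 8.78 ft. Q_A = (1.486/0.033)·774.4·8.78^(2/3)·√0.008333 = 13550 ft³/s.
Channel B: With bottom width b = 16.4 ft and side slope z = 1.6: A = (b + zy)y = (16.4 + 1.6×4.39)×4.39 = 102.8 ft²; P = b + 2y√(1+z²) = 16.4 + 2×4.39×1.887 = 32.97 ft. Hydraulic radius R = A/P = 102.8/32.97 = 3.119 ft. Q_B = (1.486/0.033)·102.8·3.119^(2/3)·√0.008333 = 902.4 ft³/s.
Q_A = 13550 ft³/s vs Q_B = 902.4 ft³/s, so channel A carries more.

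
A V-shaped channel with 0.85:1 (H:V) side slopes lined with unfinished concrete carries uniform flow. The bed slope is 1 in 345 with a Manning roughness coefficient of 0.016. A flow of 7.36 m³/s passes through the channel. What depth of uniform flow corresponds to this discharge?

Manning's equation rearranged: A R^(2/3) = nQ / (1·√S) = 0.016 × 7.36 / (√0.002899) = 2.187.
At y = 1.29 m: A R^(2/3) = 0.7904 — short.
At y = 1.89 m: A R^(2/3) = 2.189 — matches.

y_n = 1.89 m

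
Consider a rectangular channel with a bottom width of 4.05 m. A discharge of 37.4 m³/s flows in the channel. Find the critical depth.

For a rectangular channel, critical depth y_c = (q²/g)^(1/3) where q = Q/b = 37.4/4.05 = 9.235 m²/s.
So y_c = (9.235²/9.81)^(1/3) = 2.06 m.

y_c = 2.06 m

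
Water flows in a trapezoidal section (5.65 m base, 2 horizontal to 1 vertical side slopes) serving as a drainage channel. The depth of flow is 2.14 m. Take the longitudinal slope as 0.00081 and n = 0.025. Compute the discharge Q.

With bottom width b = 5.65 m and side slope z = 2: A = (b + zy)y = (5.65 + 2×2.14)×2.14 = 21.25 m²; P = b + 2y√(1+z²) = 5.65 + 2×2.14×2.236 = 15.22 m.
Hydraulic radius R = A/P = 21.25/15.22 = 1.396 m.
Manning's equation: Q = (1/n) A R^(2/3) S^(1/2) = (1/0.025) × 21.25 × 1.396^(2/3) × 0.00081^(1/2) = 30.2 m³/s.

Q = 30.2 m³/s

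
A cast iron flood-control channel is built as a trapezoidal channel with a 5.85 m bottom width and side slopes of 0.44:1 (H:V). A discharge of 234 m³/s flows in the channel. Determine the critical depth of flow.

y_c = 4.81 m

At critical depth, Q² T / (g A³) = 1, i.e. A³/T = Q²/g = 234²/9.81 = 5582.
At y = 5.25 m: A³/T = 7509 — over.
At y = 3.3 m: A³/T = 1598 — short.
At y = 4.81 m: A³/T = 5580 — ≈ 5582.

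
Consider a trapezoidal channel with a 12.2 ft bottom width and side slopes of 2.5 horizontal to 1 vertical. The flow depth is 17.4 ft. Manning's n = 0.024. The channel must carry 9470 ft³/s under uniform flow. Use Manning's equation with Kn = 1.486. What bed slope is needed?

S = 0.0013

With bottom width b = 12.2 ft and side slope z = 2.5: A = (b + zy)y = (12.2 + 2.5×17.4)×17.4 = 969.2 ft²; P = b + 2y√(1+z²) = 12.2 + 2×17.4×2.693 = 105.9 ft.
Hydraulic radius R = A/P = 969.2/105.9 = 9.152 ft.
From Manning's equation, S = [nQ / (1.486 A R^(2/3))]² = [0.024 × 9470 / (1.486 × 969.2 × 9.152^(2/3))]² = 0.0013.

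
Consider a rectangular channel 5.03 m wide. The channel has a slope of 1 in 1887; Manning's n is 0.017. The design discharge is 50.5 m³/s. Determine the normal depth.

Manning's equation rearranged: A R^(2/3) = nQ / (1·√S) = 0.017 × 50.5 / (√0.0005299) = 37.29.
Try y = 6.32 m: A R^(2/3) = 47.02 — over.
Try y = 5.21 m: A R^(2/3) = 37.27 — ≈ 37.29.

y_n = 5.21 m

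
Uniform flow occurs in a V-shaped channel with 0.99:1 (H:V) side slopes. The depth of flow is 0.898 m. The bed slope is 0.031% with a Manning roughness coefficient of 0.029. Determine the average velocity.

V = 0.282 m/s

For a triangular section with side slope z = 0.99: A = zy² = 0.99×0.898² = 0.7983 m²; P = 2y√(1+z²) = 2×0.898×1.407 = 2.527 m.
Hydraulic radius R = A/P = 0.7983/2.527 = 0.3159 m.
From Manning's equation, V = (1/n) R^(2/3) S^(1/2) = (1/0.029) × 0.3159^(2/3) × 0.00031^(1/2) = 0.282 m/s.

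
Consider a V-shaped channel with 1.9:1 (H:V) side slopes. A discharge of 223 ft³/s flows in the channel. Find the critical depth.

y_c = 3.86 ft

At critical depth, Q² T / (g A³) = 1, i.e. A³/T = Q²/g = 223²/32.2 = 1544.
Try y = 2.92 ft: A³/T = 383.2 — short.
Try y = 4.5 ft: A³/T = 3331 — over.
Try y = 3.86 ft: A³/T = 1547 — ≈ 1544.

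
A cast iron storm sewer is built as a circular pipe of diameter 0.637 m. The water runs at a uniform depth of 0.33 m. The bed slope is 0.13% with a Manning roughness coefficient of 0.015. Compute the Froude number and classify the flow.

For a circular section of diameter D = 0.637 m at depth y = 0.33 m, the central angle is θ = 2 arccos(1 − 2y/D) = 3.214 rad. Then A = (D²/8)(θ − sin θ) = 0.1667 m² and P = Dθ/2 = 1.024 m.
Hydraulic radius R = A/P = 0.1667/1.024 = 0.1628 m.
V = (1/n) R^(2/3) √S = (1/0.015) × 0.1628^(2/3) × √0.0013 = 0.7167 m/s. Hydraulic depth D_h = A/T = 0.1667/0.6366 = 0.2618 m.
Froude number Fr = V/√(g·D_h) = 0.7167/√(9.81×0.2618) = 0.447, which is less than 1, so the flow is subcritical.

subcritical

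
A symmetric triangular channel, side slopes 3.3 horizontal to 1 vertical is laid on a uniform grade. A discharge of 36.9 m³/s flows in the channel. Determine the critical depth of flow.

y_c = 1.91 m

At critical depth, Q² T / (g A³) = 1, i.e. A³/T = Q²/g = 36.9²/9.81 = 138.8.
Try y = 2.2 m: A³/T = 280.6 — too large.
Try y = 1.4 m: A³/T = 29.28 — too small.
Try y = 1.91 m: A³/T = 138.4 — ≈ 138.8.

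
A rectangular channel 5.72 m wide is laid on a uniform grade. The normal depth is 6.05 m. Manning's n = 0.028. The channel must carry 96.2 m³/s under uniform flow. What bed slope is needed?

S = 0.0025

Flow area A = b·y = 5.72 × 6.05 = 34.61 m². Wetted perimeter P = b + 2y = 5.72 + 2×6.05 = 17.82 m.
Hydraulic radius R = A/P = 34.61/17.82 = 1.942 m.
From Manning's equation, S = [nQ / (1 A R^(2/3))]² = [0.028 × 96.2 / (1 × 34.61 × 1.942^(2/3))]² = 0.0025.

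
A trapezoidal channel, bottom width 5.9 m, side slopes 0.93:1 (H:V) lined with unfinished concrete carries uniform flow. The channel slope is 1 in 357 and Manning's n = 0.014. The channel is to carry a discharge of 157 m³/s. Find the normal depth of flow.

Manning's equation rearranged: A R^(2/3) = nQ / (1·√S) = 0.014 × 157 / (√0.002801) = 41.53.
At y = 3.79 m: A R^(2/3) = 60.38 — over.
At y = 2.61 m: A R^(2/3) = 30.57 — short.
At y = 3.09 m: A R^(2/3) = 41.45 — ≈ 41.53.

y_n = 3.09 m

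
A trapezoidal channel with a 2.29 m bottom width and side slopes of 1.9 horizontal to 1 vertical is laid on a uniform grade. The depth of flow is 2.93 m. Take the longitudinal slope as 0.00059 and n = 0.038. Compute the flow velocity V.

V = 0.855 m/s

With bottom width b = 2.29 m and side slope z = 1.9: A = (b + zy)y = (2.29 + 1.9×2.93)×2.93 = 23.02 m²; P = b + 2y√(1+z²) = 2.29 + 2×2.93×2.147 = 14.87 m.
Hydraulic radius R = A/P = 23.02/14.87 = 1.548 m.
From Manning's equation, V = (1/n) R^(2/3) S^(1/2) = (1/0.038) × 1.548^(2/3) × 0.00059^(1/2) = 0.855 m/s.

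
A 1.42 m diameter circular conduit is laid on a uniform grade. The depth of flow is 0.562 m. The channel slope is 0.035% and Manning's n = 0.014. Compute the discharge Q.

For a circular section of diameter D = 1.42 m at depth y = 0.562 m, the central angle is θ = 2 arccos(1 − 2y/D) = 2.722 rad. Then A = (D²/8)(θ − sin θ) = 0.5832 m² and P = Dθ/2 = 1.932 m.
Hydraulic radius R = A/P = 0.5832/1.932 = 0.3018 m.
Manning's equation: Q = (1/n) A R^(2/3) S^(1/2) = (1/0.014) × 0.5832 × 0.3018^(2/3) × 0.00035^(1/2) = 0.351 m³/s.

Q = 0.351 m³/s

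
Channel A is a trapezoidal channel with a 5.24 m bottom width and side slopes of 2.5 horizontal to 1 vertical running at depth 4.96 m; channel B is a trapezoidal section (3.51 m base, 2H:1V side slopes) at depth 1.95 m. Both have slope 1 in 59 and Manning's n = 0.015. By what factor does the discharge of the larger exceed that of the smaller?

10.6

Channel A: With bottom width b = 5.24 m and side slope z = 2.5: A = (b + zy)y = (5.24 + 2.5×4.96)×4.96 = 87.49 m²; P = b + 2y√(1+z²) = 5.24 + 2×4.96×2.693 = 31.95 m. Hydraulic radius R = A/P = 87.49/31.95 = 2.738 m. Q_A = (1/0.015)·87.49·2.738^(2/3)·√0.01695 = 1486 m³/s.
Channel B: With bottom width b = 3.51 m and side slope z = 2: A = (b + zy)y = (3.51 + 2×1.95)×1.95 = 14.45 m²; P = b + 2y√(1+z²) = 3.51 + 2×1.95×2.236 = 12.23 m. Hydraulic radius R = A/P = 14.45/12.23 = 1.181 m. Q_B = (1/0.015)·14.45·1.181^(2/3)·√0.01695 = 140.2 m³/s.
The larger discharge is 1486 m³/s and the smaller is 140.2 m³/s; the ratio is 10.6.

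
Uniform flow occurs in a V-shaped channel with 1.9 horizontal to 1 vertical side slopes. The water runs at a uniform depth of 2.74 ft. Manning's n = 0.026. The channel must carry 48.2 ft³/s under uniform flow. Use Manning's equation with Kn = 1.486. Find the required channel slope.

For a triangular section with side slope z = 1.9: A = zy² = 1.9×2.74² = 14.26 ft²; P = 2y√(1+z²) = 2×2.74×2.147 = 11.77 ft.
Hydraulic radius R = A/P = 14.26/11.77 = 1.212 ft.
From Manning's equation, S = [nQ / (1.486 A R^(2/3))]² = [0.026 × 48.2 / (1.486 × 14.26 × 1.212^(2/3))]² = 0.0027.

S = 0.0027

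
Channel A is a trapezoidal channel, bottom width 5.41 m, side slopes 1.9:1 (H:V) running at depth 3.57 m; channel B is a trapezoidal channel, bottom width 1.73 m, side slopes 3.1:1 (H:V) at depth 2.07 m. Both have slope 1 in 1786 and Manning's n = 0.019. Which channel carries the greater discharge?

Channel A: With bottom width b = 5.41 m and side slope z = 1.9: A = (b + zy)y = (5.41 + 1.9×3.57)×3.57 = 43.53 m²; P = b + 2y√(1+z²) = 5.41 + 2×3.57×2.147 = 20.74 m. Hydraulic radius R = A/P = 43.53/20.74 = 2.099 m. Q_A = (1/0.019)·43.53·2.099^(2/3)·√0.0005599 = 88.86 m³/s.
Channel B: With bottom width b = 1.73 m and side slope z = 3.1: A = (b + zy)y = (1.73 + 3.1×2.07)×2.07 = 16.86 m²; P = b + 2y√(1+z²) = 1.73 + 2×2.07×3.257 = 15.22 m. Hydraulic radius R = A/P = 16.86/15.22 = 1.108 m. Q_B = (1/0.019)·16.86·1.108^(2/3)·√0.0005599 = 22.49 m³/s.
Q_A = 88.86 m³/s vs Q_B = 22.49 m³/s, so channel A carries more.

channel A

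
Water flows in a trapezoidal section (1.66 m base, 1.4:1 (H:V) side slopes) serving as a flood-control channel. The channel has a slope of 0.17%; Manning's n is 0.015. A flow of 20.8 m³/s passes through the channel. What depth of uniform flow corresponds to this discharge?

y_n = 1.83 m

Manning's equation rearranged: A R^(2/3) = nQ / (1·√S) = 0.015 × 20.8 / (√0.0017) = 7.567.
Try y = 1.54 m: A R^(2/3) = 5.25 — too small.
Try y = 2.06 m: A R^(2/3) = 9.792 — too large.
Try y = 1.83 m: A R^(2/3) = 7.576 — ≈ 7.567.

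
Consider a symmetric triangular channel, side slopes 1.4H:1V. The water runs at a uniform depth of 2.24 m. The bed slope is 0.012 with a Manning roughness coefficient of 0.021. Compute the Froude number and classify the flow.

supercritical

For a triangular section with side slope z = 1.4: A = zy² = 1.4×2.24² = 7.025 m²; P = 2y√(1+z²) = 2×2.24×1.72 = 7.708 m.
Hydraulic radius R = A/P = 7.025/7.708 = 0.9114 m.
V = (1/n) R^(2/3) √S = (1/0.021) × 0.9114^(2/3) × √0.012 = 4.903 m/s. Hydraulic depth D_h = A/T = 7.025/6.272 = 1.12 m.
Froude number Fr = V/√(g·D_h) = 4.903/√(9.81×1.12) = 1.48, which is greater than 1, so the flow is supercritical.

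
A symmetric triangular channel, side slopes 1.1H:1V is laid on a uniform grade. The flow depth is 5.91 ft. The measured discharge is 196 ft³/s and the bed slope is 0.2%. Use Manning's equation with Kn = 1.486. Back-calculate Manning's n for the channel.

For a triangular section with side slope z = 1.1: A = zy² = 1.1×5.91² = 38.42 ft²; P = 2y√(1+z²) = 2×5.91×1.487 = 17.57 ft.
Hydraulic radius R = A/P = 38.42/17.57 = 2.187 ft.
Rearranging Manning's equation: n = (1.486/Q) A R^(2/3) S^(1/2) = (1.486/196) × 38.42 × 2.187^(2/3) × √0.002 = 0.0219.

n = 0.0219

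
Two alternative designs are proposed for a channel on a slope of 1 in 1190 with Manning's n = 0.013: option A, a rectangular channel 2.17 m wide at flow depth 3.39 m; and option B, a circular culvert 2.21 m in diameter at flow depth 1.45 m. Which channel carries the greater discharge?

channel A

Channel A: Flow area A = b·y = 2.17 × 3.39 = 7.356 m². Wetted perimeter P = b + 2y = 2.17 + 2×3.39 = 8.95 m. Hydraulic radius R = A/P = 7.356/8.95 = 0.8219 m. Q_A = (1/0.013)·7.356·0.8219^(2/3)·√0.0008403 = 14.39 m³/s.
Channel B: For a circular section of diameter D = 2.21 m at depth y = 1.45 m, the central angle is θ = 2 arccos(1 − 2y/D) = 3.777 rad. Then A = (D²/8)(θ − sin θ) = 2.668 m² and P = Dθ/2 = 4.173 m. Hydraulic radius R = A/P = 2.668/4.173 = 0.6393 m. Q_B = (1/0.013)·2.668·0.6393^(2/3)·√0.0008403 = 4.415 m³/s.
Q_A = 14.39 m³/s vs Q_B = 4.415 m³/s, so channel A carries more.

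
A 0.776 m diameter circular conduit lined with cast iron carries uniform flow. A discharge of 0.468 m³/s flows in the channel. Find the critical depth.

At critical depth, Q² T / (g A³) = 1, i.e. A³/T = Q²/g = 0.468²/9.81 = 0.02233.
Try y = 0.517 m: A³/T = 0.05123 — over.
Try y = 0.416 m: A³/T = 0.02224 — close enough.

y_c = 0.416 m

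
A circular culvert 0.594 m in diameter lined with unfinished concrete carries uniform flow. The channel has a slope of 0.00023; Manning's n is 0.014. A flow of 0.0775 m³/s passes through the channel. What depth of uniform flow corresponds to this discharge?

Manning's equation rearranged: A R^(2/3) = nQ / (1·√S) = 0.014 × 0.0775 / (√0.00023) = 0.07154.
Try y = 0.4 m: A R^(2/3) = 0.06177 — too small.
Try y = 0.49 m: A R^(2/3) = 0.07815 — too large.
Try y = 0.449 m: A R^(2/3) = 0.0715 — ≈ 0.07154.

y_n = 0.449 m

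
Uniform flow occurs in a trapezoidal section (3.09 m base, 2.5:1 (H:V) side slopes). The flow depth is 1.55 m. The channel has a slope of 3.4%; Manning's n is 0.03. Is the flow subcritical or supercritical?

With bottom width b = 3.09 m and side slope z = 2.5: A = (b + zy)y = (3.09 + 2.5×1.55)×1.55 = 10.8 m²; P = b + 2y√(1+z²) = 3.09 + 2×1.55×2.693 = 11.44 m.
Hydraulic radius R = A/P = 10.8/11.44 = 0.9439 m.
V = (1/n) R^(2/3) √S = (1/0.03) × 0.9439^(2/3) × √0.034 = 5.914 m/s. Hydraulic depth D_h = A/T = 10.8/10.84 = 0.9959 m.
Froude number Fr = V/√(g·D_h) = 5.914/√(9.81×0.9959) = 1.89, which is greater than 1, so the flow is supercritical.

supercritical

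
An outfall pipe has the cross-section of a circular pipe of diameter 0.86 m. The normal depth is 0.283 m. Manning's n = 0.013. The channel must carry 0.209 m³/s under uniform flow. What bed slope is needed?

For a circular section of diameter D = 0.86 m at depth y = 0.283 m, the central angle is θ = 2 arccos(1 − 2y/D) = 2.444 rad. Then A = (D²/8)(θ − sin θ) = 0.1665 m² and P = Dθ/2 = 1.051 m.
Hydraulic radius R = A/P = 0.1665/1.051 = 0.1585 m.
From Manning's equation, S = [nQ / (1 A R^(2/3))]² = [0.013 × 0.209 / (1 × 0.1665 × 0.1585^(2/3))]² = 0.0031.

S = 0.0031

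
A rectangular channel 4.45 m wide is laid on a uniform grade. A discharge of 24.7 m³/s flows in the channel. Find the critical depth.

For a rectangular channel, critical depth y_c = (q²/g)^(1/3) where q = Q/b = 24.7/4.45 = 5.551 m²/s.
So y_c = (5.551²/9.81)^(1/3) = 1.46 m.

y_c = 1.46 m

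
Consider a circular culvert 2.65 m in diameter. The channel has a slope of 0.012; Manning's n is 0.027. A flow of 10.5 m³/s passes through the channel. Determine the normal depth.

y_n = 1.51 m

Manning's equation rearranged: A R^(2/3) = nQ / (1·√S) = 0.027 × 10.5 / (√0.012) = 2.588.
Trying y = 1.66 m: A R^(2/3) = 3.005 — over.
Trying y = 1.34 m: A R^(2/3) = 2.136 — short.
Trying y = 1.51 m: A R^(2/3) = 2.598 — close enough.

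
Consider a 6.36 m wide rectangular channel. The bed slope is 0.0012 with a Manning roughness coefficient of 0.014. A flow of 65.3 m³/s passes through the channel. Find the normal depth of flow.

y_n = 3.08 m

Manning's equation rearranged: A R^(2/3) = nQ / (1·√S) = 0.014 × 65.3 / (√0.0012) = 26.39.
Trying y = 2.55 m: A R^(2/3) = 20.44 — low.
Trying y = 3.46 m: A R^(2/3) = 30.81 — high.
Trying y = 3.08 m: A R^(2/3) = 26.4 — matches.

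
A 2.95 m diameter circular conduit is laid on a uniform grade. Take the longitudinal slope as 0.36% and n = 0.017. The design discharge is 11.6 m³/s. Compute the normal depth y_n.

Manning's equation rearranged: A R^(2/3) = nQ / (1·√S) = 0.017 × 11.6 / (√0.0036) = 3.287.
Try y = 1.2 m: A R^(2/3) = 1.939 — low.
Try y = 2.06 m: A R^(2/3) = 4.656 — high.
Try y = 1.63 m: A R^(2/3) = 3.292 — matches.

y_n = 1.63 m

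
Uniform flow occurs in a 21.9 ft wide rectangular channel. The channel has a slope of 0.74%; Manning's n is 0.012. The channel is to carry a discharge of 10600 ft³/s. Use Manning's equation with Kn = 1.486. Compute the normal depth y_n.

y_n = 13.6 ft

Manning's equation rearranged: A R^(2/3) = nQ / (1.486·√S) = 0.012 × 10600 / (1.486 × √0.0074) = 995.1.
At y = 15.6 ft: A R^(2/3) = 1182 — too large.
At y = 9.79 ft: A R^(2/3) = 640.9 — too small.
At y = 13.6 ft: A R^(2/3) = 990.6 — ≈ 995.1.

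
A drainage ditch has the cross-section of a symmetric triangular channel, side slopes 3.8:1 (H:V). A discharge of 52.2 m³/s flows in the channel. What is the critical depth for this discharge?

At critical depth, Q² T / (g A³) = 1, i.e. A³/T = Q²/g = 52.2²/9.81 = 277.8.
At y = 2.48 m: A³/T = 677.3 — high.
At y = 1.66 m: A³/T = 91.01 — low.
At y = 2.08 m: A³/T = 281.1 — ≈ 277.8.

y_c = 2.08 m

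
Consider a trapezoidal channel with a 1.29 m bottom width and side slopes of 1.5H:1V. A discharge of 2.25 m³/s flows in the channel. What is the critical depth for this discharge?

y_c = 0.544 m

At critical depth, Q² T / (g A³) = 1, i.e. A³/T = Q²/g = 2.25²/9.81 = 0.5161.
Try y = 0.464 m: A³/T = 0.2918 — short.
Try y = 0.656 m: A³/T = 1.019 — over.
Try y = 0.544 m: A³/T = 0.5146 — matches.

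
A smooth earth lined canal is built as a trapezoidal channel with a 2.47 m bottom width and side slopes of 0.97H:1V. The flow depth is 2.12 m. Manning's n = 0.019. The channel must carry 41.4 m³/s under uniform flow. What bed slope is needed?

With bottom width b = 2.47 m and side slope z = 0.97: A = (b + zy)y = (2.47 + 0.97×2.12)×2.12 = 9.596 m²; P = b + 2y√(1+z²) = 2.47 + 2×2.12×1.393 = 8.377 m.
Hydraulic radius R = A/P = 9.596/8.377 = 1.146 m.
From Manning's equation, S = [nQ / (1 A R^(2/3))]² = [0.019 × 41.4 / (1 × 9.596 × 1.146^(2/3))]² = 0.00561.

S = 0.00561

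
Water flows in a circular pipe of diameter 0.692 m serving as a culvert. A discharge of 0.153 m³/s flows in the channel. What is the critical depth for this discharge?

At critical depth, Q² T / (g A³) = 1, i.e. A³/T = Q²/g = 0.153²/9.81 = 0.002386.
Trying y = 0.189 m: A³/T = 0.0009359 — low.
Trying y = 0.241 m: A³/T = 0.002399 — close enough.

y_c = 0.241 m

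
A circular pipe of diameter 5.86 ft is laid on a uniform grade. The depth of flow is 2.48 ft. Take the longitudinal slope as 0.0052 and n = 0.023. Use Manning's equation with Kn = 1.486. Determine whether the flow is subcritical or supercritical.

For a circular section of diameter D = 5.86 ft at depth y = 2.48 ft, the central angle is θ = 2 arccos(1 − 2y/D) = 2.833 rad. Then A = (D²/8)(θ − sin θ) = 10.86 ft² and P = Dθ/2 = 8.301 ft.
Hydraulic radius R = A/P = 10.86/8.301 = 1.308 ft.
V = (1.486/n) R^(2/3) √S = (1.486/0.023) × 1.308^(2/3) × √0.0052 = 5.572 ft/s. Hydraulic depth D_h = A/T = 10.86/5.79 = 1.875 ft.
Froude number Fr = V/√(g·D_h) = 5.572/√(32.2×1.875) = 0.717, which is less than 1, so the flow is subcritical.

subcritical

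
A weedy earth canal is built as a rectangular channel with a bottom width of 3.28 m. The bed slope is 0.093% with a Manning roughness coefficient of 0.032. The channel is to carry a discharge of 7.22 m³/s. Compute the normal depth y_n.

y_n = 2.36 m

Manning's equation rearranged: A R^(2/3) = nQ / (1·√S) = 0.032 × 7.22 / (√0.00093) = 7.576.
Trying y = 2.75 m: A R^(2/3) = 9.184 — over.
Trying y = 1.85 m: A R^(2/3) = 5.527 — short.
Trying y = 2.36 m: A R^(2/3) = 7.573 — matches.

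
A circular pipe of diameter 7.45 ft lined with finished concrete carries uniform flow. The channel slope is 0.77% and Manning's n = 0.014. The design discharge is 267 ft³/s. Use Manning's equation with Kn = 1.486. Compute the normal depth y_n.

Manning's equation rearranged: A R^(2/3) = nQ / (1.486·√S) = 0.014 × 267 / (1.486 × √0.0077) = 28.67.
Trying y = 2.98 ft: A R^(2/3) = 22.24 — short.
Trying y = 4.16 ft: A R^(2/3) = 39.61 — over.
Trying y = 3.43 ft: A R^(2/3) = 28.61 — ≈ 28.67.

y_n = 3.43 ft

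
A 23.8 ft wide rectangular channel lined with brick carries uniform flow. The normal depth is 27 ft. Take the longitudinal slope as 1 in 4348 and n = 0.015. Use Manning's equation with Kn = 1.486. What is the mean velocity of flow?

Flow area A = b·y = 23.8 × 27 = 642.6 ft². Wetted perimeter P = b + 2y = 23.8 + 2×27 = 77.8 ft.
Hydraulic radius R = A/P = 642.6/77.8 = 8.26 ft.
From Manning's equation, V = (1.486/n) R^(2/3) S^(1/2) = (1.486/0.015) × 8.26^(2/3) × 0.00023^(1/2) = 6.14 ft/s.

V = 6.14 ft/s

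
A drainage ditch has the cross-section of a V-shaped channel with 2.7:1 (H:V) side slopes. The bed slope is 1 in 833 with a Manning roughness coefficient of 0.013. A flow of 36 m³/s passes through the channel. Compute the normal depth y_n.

Manning's equation rearranged: A R^(2/3) = nQ / (1·√S) = 0.013 × 36 / (√0.0012) = 13.51.
At y = 2.46 m: A R^(2/3) = 17.97 — high.
At y = 1.71 m: A R^(2/3) = 6.814 — low.
At y = 2.21 m: A R^(2/3) = 13.5 — ≈ 13.51.

y_n = 2.21 m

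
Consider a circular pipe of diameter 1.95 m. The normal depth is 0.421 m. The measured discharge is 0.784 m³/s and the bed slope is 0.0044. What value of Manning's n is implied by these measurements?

For a circular section of diameter D = 1.95 m at depth y = 0.421 m, the central angle is θ = 2 arccos(1 − 2y/D) = 1.933 rad. Then A = (D²/8)(θ − sin θ) = 0.4743 m² and P = Dθ/2 = 1.885 m.
Hydraulic radius R = A/P = 0.4743/1.885 = 0.2517 m.
Rearranging Manning's equation: n = (1/Q) A R^(2/3) S^(1/2) = (1/0.784) × 0.4743 × 0.2517^(2/3) × √0.0044 = 0.016.

n = 0.016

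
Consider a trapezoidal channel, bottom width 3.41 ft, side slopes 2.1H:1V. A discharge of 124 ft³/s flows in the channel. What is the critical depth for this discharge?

At critical depth, Q² T / (g A³) = 1, i.e. A³/T = Q²/g = 124²/32.2 = 477.5.
At y = 1.65 ft: A³/T = 141.2 — short.
At y = 2.47 ft: A³/T = 694.6 — over.
At y = 2.25 ft: A³/T = 476.8 — close enough.

y_c = 2.25 ft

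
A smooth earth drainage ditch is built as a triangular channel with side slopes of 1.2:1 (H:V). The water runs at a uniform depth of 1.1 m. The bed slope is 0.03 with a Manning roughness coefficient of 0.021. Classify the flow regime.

supercritical

For a triangular section with side slope z = 1.2: A = zy² = 1.2×1.1² = 1.452 m²; P = 2y√(1+z²) = 2×1.1×1.562 = 3.437 m.
Hydraulic radius R = A/P = 1.452/3.437 = 0.4225 m.
V = (1/n) R^(2/3) √S = (1/0.021) × 0.4225^(2/3) × √0.03 = 4.644 m/s. Hydraulic depth D_h = A/T = 1.452/2.64 = 0.55 m.
Froude number Fr = V/√(g·D_h) = 4.644/√(9.81×0.55) = 2, which is greater than 1, so the flow is supercritical.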